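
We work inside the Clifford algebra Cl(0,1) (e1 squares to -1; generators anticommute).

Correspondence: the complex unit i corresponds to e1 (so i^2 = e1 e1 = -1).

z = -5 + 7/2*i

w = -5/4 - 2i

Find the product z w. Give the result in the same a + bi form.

In blades: z = -5 + 7/2*e1, w = -5/4 - 2*e1.
Distribute z over w term by term (generator squares from the signature, products reordered to ascending indices): (-5)*w = 25/4 + 10*e1; (7/2*e1)*w = 7 - 35/8*e1.
Sum: 53/4 + 45/8*e1; translating back through the correspondence:
Answer: 53/4 + 45/8*i


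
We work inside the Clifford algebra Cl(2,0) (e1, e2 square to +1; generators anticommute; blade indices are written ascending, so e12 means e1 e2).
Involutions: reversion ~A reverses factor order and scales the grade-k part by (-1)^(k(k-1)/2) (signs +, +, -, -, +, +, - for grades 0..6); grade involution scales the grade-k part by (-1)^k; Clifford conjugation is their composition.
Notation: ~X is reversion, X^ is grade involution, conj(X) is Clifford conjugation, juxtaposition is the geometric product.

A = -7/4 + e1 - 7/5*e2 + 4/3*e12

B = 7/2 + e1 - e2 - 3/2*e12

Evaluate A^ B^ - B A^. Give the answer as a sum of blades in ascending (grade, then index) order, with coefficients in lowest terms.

first term: -69/40 + 101/60*e1 + 359/60*e2 + 923/120*e12
second term: -261/40 - 361/60*e1 + 389/60*e2 + 923/120*e12
Answer: 24/5 + 77/10*e1 - 1/2*e2


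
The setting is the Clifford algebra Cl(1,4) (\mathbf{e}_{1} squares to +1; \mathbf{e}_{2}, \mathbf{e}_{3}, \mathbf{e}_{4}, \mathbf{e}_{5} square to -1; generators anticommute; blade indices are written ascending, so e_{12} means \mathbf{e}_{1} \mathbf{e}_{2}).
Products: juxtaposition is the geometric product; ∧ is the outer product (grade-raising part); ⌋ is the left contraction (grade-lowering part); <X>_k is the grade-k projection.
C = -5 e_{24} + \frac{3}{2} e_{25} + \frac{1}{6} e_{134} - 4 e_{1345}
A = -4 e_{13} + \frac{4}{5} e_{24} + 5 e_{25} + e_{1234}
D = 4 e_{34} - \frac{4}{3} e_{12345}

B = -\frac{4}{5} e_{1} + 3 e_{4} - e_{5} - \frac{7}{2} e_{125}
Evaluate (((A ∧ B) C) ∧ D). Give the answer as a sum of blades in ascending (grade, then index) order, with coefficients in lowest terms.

step 1: -\frac{16}{25} e_{124} - 4 e_{125} - 12 e_{134} + 4 e_{135} - \frac{79}{5} e_{245} - e_{12345}
step 2: 2 + \frac{14}{5} e_{1} + 4 e_{2} - \frac{397}{10} e_{4} - 127 e_{5} - \frac{8}{75} e_{23} + \frac{1}{6} e_{25} - \frac{2}{3} e_{45} - \frac{14}{5} e_{123} + \frac{3}{2} e_{134} + 5 e_{135} - \frac{524}{25} e_{145} - 16 e_{234} + \frac{64}{25} e_{235} + \frac{79}{30} e_{1235} - \frac{2}{3} e_{2345} + 2 e_{12345}
step 3: 8 e_{34} + \frac{56}{5} e_{134} + 16 e_{234} - 508 e_{345} + \frac{2}{3} e_{2345} - \frac{8}{3} e_{12345}
Answer: 8 e_{34} + \frac{56}{5} e_{134} + 16 e_{234} - 508 e_{345} + \frac{2}{3} e_{2345} - \frac{8}{3} e_{12345}


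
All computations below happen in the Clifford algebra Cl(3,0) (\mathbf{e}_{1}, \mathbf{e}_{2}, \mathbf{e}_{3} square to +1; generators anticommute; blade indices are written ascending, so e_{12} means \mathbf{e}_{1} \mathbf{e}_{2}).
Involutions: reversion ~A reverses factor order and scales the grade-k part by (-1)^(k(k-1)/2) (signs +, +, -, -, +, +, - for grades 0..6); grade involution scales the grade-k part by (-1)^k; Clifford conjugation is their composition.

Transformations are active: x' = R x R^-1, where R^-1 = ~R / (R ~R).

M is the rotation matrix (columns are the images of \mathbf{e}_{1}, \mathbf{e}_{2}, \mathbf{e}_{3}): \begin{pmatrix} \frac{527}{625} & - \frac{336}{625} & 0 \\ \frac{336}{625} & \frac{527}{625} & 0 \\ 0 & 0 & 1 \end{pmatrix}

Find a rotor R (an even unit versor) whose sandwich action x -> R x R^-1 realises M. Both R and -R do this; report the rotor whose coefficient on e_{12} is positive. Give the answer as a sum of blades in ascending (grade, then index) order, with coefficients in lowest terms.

Method: write R = a + b12*e_{12} + b13*e_{13} + b23*e_{23} with a^2 + b12^2 + b13^2 + b23^2 = 1 (so R^-1 = ~R). Expanding the columns R e_j ~R gives tr M = 4a^2 - 1 and, from the antisymmetric part, M21 - M12 = -4a*b12, M13 - M31 = 4a*b13, M32 - M23 = -4a*b23.
Here tr M = \frac{1679}{625}, so a^2 = (1 + tr M)/4 = \frac{576}{625} and a = ±\frac{24}{25}. Taking a = \frac{24}{25}: M21 - M12 = \frac{672}{625}, M13 - M31 = 0, M32 - M23 = 0, giving b12 = -\frac{7}{25}, b13 = 0, b23 = 0, i.e. R = \frac{24}{25} - \frac{7}{25} e_{12}.
Its e_{12} coefficient is negative, so report the other preimage -R.
Answer: -\frac{24}{25} + \frac{7}{25} e_{12}. Recall the cover is two-to-one: with M of trace \frac{1679}{625}, both preimages act alike, and the stated e_{12} sign chooses the sheet.


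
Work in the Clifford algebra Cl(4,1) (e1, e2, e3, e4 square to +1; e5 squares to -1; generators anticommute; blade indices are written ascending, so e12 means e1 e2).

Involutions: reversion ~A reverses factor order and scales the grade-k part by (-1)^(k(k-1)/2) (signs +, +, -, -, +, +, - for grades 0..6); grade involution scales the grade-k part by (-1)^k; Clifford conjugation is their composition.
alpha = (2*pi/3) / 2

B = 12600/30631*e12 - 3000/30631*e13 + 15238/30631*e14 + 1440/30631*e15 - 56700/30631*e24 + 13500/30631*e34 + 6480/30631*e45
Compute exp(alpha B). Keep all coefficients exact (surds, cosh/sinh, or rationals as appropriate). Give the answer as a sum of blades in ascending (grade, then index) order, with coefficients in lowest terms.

B^2 term by term: the squares give (12600/30631)^2*(e12)^2 + (-3000/30631)^2*(e13)^2 + (15238/30631)^2*(e14)^2 + (1440/30631)^2*(e15)^2 + (-56700/30631)^2*(e24)^2 + (13500/30631)^2*(e34)^2 + (6480/30631)^2*(e45)^2 = 158760000/938258161*(-1) + 9000000/938258161*(-1) + 232196644/938258161*(-1) + 2073600/938258161*(+1) + 3214890000/938258161*(-1) + 182250000/938258161*(-1) + 41990400/938258161*(+1) = -4 (each basis 2-blade squares to minus the product of its generators' squares); cross terms between blades sharing an index anticommute and cancel; the commuting (index-disjoint) pairs give grade-4 terms 2*c*c'*(blade product), which cancel blade by blade — e1234: 340200000/938258161 - 340200000/938258161 = 0; e1245: 163296000/938258161 - 163296000/938258161 = 0; e1345: -38880000/938258161 + 38880000/938258161 = 0 — confirming B is simple. So B^2 = -4.
B^2 = -4 — the series telescopes trigonometrically here: l = 2, alpha*l = 2*pi/3, so exp(alpha B) = cos(2*pi/3) + (sin(2*pi/3)/2)*B = -1/2 + (sqrt(3)/4)*B.
Answer: -1/2 + 3150*sqrt(3)/30631*e12 - 750*sqrt(3)/30631*e13 + 7619*sqrt(3)/61262*e14 + 360*sqrt(3)/30631*e15 - 14175*sqrt(3)/30631*e24 + 3375*sqrt(3)/30631*e34 + 1620*sqrt(3)/30631*e45


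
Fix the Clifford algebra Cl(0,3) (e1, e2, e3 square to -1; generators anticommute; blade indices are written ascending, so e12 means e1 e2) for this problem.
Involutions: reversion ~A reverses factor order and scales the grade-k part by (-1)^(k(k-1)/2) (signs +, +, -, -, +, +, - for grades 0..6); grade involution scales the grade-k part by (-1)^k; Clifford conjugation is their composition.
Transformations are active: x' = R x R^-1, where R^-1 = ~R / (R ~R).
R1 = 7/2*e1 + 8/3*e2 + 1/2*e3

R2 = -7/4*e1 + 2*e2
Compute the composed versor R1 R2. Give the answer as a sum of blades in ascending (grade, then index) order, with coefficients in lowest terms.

Distribute over the terms of R2 (each basis-blade product reordered to ascending indices, repeated generators contracted through their squares):
R1 (-7/4*e1) = 49/8 + 14/3*e12 + 7/8*e13
R1 (2*e2) = -16/3 + 7*e12 - e23
Summing the partial products and collecting blades:
Answer: 19/24 + 35/3*e12 + 7/8*e13 - e23


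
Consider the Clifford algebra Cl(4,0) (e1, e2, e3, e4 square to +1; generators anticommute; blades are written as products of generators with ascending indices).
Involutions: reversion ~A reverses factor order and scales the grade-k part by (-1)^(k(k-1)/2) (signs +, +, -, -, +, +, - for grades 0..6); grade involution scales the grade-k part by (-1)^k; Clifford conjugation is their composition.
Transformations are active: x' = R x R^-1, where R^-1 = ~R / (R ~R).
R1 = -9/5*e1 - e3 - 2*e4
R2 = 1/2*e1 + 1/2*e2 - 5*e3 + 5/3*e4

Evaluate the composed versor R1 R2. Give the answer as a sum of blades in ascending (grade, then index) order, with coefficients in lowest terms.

Distribute over the terms of R1 (each basis-blade product reordered to ascending indices, repeated generators contracted through their squares):
(-9/5*e1) R2 = -9/10 - 9/10*e1 e2 + 9*e1 e3 - 3*e1 e4
(-e3) R2 = 5 + 1/2*e1 e3 + 1/2*e2 e3 - 5/3*e3 e4
(-2*e4) R2 = -10/3 + e1 e4 + e2 e4 - 10*e3 e4
Summing the partial products and collecting blades:
Answer: 23/30 - 9/10*e1 e2 + 19/2*e1 e3 - 2*e1 e4 + 1/2*e2 e3 + e2 e4 - 35/3*e3 e4


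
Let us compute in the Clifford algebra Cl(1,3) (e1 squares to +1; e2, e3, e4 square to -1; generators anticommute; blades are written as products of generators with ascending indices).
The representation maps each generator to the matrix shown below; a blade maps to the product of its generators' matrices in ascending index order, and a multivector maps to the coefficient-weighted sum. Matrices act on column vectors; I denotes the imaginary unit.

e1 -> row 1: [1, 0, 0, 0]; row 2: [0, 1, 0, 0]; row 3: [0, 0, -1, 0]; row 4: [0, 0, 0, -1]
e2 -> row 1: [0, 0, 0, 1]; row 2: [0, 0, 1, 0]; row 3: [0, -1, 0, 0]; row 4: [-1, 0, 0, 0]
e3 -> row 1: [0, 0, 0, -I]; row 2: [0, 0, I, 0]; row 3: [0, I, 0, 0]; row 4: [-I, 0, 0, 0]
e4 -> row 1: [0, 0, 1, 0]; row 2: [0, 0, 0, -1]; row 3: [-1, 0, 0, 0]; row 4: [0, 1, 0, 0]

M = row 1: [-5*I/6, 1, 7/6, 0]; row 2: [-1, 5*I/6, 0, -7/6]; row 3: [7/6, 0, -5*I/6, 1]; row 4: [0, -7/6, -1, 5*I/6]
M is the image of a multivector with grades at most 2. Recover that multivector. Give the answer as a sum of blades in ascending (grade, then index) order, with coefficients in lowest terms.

Method: the blade images are trace-orthogonal — tr(rho(e_A) rho(e_B)^-1) = 4 if A = B and 0 otherwise — and rho(e_A)^-1 = (e_A)^2 * rho(e_A) with (e_A)^2 = +1 or -1, so the coefficient of e_A in the preimage is (e_A)^2 * tr(M rho(e_A))/4.
Nonzero projections over blades of grade <= 2: e1 e4: (e1 e4)^2 = +1, tr(M rho(e1 e4)) = 14/3, coefficient 7/6; e2 e3: (e2 e3)^2 = -1, tr(M rho(e2 e3)) = -10/3, coefficient 5/6; e2 e4: (e2 e4)^2 = -1, tr(M rho(e2 e4)) = -4, coefficient 1. Every other blade of grade <= 2 projects to 0.
Answer: 7/6*e1 e4 + 5/6*e2 e3 + e2 e4


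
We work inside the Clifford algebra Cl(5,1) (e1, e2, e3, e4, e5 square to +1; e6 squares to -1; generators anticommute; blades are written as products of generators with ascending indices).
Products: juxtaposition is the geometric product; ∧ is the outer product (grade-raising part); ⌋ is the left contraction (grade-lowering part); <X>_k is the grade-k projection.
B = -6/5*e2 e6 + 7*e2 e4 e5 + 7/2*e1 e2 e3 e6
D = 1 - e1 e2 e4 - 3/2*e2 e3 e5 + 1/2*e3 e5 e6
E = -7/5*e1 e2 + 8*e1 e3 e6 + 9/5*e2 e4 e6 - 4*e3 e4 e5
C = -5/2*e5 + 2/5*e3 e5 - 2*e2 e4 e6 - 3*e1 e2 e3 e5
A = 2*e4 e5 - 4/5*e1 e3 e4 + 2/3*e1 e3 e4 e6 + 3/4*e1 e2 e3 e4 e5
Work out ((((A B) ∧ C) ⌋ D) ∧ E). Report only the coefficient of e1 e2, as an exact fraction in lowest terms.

step 1: -14*e2 + 21/4*e1 e3 - 7/3*e2 e4 + 14/5*e2 e4 e6 - 21/8*e4 e5 e6 - 4/5*e1 e2 e3 e4 - 28/5*e1 e2 e3 e5 - 12/5*e2 e4 e5 e6 + 24/25*e1 e2 e3 e4 e6 - 14/3*e1 e2 e3 e5 e6 + 9/10*e1 e3 e4 e5 e6 + 7*e1 e2 e3 e4 e5 e6
step 2: 35*e2 e5 - 105/8*e1 e3 e5 - 28/5*e2 e3 e5 + 35/6*e2 e4 e5 + 14/15*e2 e3 e4 e5 + 7*e2 e4 e5 e6 + 2*e1 e2 e3 e4 e5 + 21/2*e1 e2 e3 e4 e6 - 28/25*e2 e3 e4 e5 e6 + 12/5*e1 e2 e3 e4 e5 e6
step 3: -42/5 - 105/2*e3
step 4: 294/25*e1 e2 + 147/2*e1 e2 e3 - 336/5*e1 e3 e6 - 378/25*e2 e4 e6 + 168/5*e3 e4 e5 + 189/2*e2 e3 e4 e6
Answer: 294/25


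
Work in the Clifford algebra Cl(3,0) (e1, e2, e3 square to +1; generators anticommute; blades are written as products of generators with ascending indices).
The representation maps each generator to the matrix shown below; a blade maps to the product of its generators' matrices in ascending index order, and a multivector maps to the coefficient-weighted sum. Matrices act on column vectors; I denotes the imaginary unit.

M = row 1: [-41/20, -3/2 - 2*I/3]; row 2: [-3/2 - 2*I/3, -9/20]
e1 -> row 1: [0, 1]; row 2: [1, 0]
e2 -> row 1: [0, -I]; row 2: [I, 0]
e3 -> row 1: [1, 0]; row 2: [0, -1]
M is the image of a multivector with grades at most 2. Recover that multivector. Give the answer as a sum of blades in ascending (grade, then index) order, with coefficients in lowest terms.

Method: 1, rho(e1), rho(e2), rho(e3) form a trace-orthogonal basis of the 2x2 complex matrices (tr(X Y) = 2 if X = Y, else 0), so M = m0*1 + m1*rho(e1) + m2*rho(e2) + m3*rho(e3) with m0 = tr(M)/2 = -5/4, m1 = tr(M rho(e1))/2 = -3/2 - 2*I/3, m2 = tr(M rho(e2))/2 = 0, m3 = tr(M rho(e3))/2 = -4/5.
Multiplying table entries, the bivector images are rho(e1 e2) = I*rho(e3), rho(e1 e3) = -I*rho(e2), rho(e2 e3) = I*rho(e1); with real blade coefficients the real parts of m0..m3 are the coefficients of 1, e1, e2, e3 and the imaginary parts give the bivectors (e2 e3: Im m1, e1 e3: -Im m2, e1 e2: Im m3).
Answer: -5/4 - 3/2*e1 - 4/5*e3 - 2/3*e2 e3


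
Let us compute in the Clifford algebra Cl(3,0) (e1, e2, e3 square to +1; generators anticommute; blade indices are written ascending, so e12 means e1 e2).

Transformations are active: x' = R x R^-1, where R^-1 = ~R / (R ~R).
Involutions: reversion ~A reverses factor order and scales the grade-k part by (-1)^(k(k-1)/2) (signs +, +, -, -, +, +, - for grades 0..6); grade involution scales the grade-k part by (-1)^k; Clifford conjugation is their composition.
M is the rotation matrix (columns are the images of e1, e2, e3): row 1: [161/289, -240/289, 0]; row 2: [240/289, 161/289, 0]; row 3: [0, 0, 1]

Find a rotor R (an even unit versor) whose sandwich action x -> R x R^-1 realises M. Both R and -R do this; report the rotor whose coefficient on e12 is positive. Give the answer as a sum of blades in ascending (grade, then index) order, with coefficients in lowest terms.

Method: write R = a + b12*e12 + b13*e13 + b23*e23 with a^2 + b12^2 + b13^2 + b23^2 = 1 (so R^-1 = ~R). Expanding the columns R e_j ~R gives tr M = 4a^2 - 1 and, from the antisymmetric part, M21 - M12 = -4a*b12, M13 - M31 = 4a*b13, M32 - M23 = -4a*b23.
Here tr M = 611/289, so a^2 = (1 + tr M)/4 = 225/289 and a = ±15/17. Taking a = 15/17: M21 - M12 = 480/289, M13 - M31 = 0, M32 - M23 = 0, giving b12 = -8/17, b13 = 0, b23 = 0, i.e. R = 15/17 - 8/17*e12.
Its e12 coefficient is negative, so report the other preimage -R.
Answer: -15/17 + 8/17*e12. Key observation: the double cover Spin(3) -> SO(3) sends R and -R to the same matrix (trace 611/289 here), so the stated sign of the e12 coefficient is what selects one sheet.


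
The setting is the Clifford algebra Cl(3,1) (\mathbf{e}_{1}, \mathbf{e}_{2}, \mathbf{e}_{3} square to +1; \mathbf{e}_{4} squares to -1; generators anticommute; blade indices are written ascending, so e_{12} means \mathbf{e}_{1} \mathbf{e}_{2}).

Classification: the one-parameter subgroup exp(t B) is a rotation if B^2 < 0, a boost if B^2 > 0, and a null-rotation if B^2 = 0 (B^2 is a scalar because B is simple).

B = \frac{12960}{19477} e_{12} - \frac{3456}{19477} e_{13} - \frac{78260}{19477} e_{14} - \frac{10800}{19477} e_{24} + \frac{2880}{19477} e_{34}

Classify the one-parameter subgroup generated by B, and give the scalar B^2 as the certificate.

B^2 term by term: the squares give (\frac{12960}{19477})^2*(e_{12})^2 + (-\frac{3456}{19477})^2*(e_{13})^2 + (-\frac{78260}{19477})^2*(e_{14})^2 + (-\frac{10800}{19477})^2*(e_{24})^2 + (\frac{2880}{19477})^2*(e_{34})^2 = \frac{167961600}{379353529}*(-1) + \frac{11943936}{379353529}*(-1) + \frac{6124627600}{379353529}*(+1) + \frac{116640000}{379353529}*(+1) + \frac{8294400}{379353529}*(+1) = 16 (each basis 2-blade squares to minus the product of its generators' squares); cross terms between blades sharing an index anticommute and cancel; the commuting (index-disjoint) pairs give grade-4 terms 2*c*c'*(blade product), which cancel blade by blade — e_{1234}: \frac{74649600}{379353529} - \frac{74649600}{379353529} = 0 — confirming B is simple. So B^2 = 16.
Answer: boost, certificate B^2 = 16. Check the certificate: B^2 = 16, and that sign is decisive whatever form B takes.


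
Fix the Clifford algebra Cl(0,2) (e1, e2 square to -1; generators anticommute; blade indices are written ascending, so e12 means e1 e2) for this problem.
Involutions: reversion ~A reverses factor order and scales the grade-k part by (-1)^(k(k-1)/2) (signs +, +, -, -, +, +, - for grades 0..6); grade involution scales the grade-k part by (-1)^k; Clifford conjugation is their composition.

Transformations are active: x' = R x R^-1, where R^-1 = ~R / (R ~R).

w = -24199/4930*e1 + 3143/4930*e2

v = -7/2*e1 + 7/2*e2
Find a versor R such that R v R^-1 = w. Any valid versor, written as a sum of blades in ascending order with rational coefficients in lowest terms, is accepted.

Sketch: the shared square -49/2 makes R = v + w = -20727/2465*e1 + 10199/2465*e2 the natural versor; its sandwich fixes that direction, negates (v - w)/2, and sends v to w.
Answer: -20727/2465*e1 + 10199/2465*e2


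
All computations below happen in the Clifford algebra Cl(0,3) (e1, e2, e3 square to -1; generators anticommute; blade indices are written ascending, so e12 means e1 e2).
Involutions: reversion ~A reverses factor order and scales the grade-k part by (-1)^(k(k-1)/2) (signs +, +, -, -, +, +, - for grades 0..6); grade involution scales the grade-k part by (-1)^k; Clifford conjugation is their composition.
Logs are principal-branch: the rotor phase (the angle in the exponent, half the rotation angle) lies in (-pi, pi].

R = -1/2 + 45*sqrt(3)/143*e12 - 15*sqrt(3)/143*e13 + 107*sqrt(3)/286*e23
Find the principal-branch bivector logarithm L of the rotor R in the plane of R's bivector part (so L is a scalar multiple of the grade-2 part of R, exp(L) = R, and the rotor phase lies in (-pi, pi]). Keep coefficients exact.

The scalar part of R is -1/2, which fixes the principal-branch rotor phase; the unit plane is then the bivector part divided by the sine of that phase, and L is that plane scaled by the phase.
Concretely: cos(phase) = -1/2 gives phase = ±2*pi/3, and since phase/sin(phase) is even the sign is immaterial: L = (phase/sin(phase)) * <R>_2 = (4*sqrt(3)*pi/9) * <R>_2.
Answer: 60*pi/143*e12 - 20*pi/143*e13 + 214*pi/429*e23


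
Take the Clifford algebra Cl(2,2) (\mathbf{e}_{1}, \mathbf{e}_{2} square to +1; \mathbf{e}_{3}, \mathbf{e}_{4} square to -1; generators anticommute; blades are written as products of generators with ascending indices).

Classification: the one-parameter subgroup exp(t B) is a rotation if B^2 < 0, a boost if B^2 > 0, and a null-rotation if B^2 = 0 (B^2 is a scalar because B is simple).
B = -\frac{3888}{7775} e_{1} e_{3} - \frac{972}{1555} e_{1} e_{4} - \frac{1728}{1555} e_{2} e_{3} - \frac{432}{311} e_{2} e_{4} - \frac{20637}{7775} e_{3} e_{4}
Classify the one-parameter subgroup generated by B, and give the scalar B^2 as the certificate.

B^2 term by term: the squares give (-\frac{3888}{7775})^2*(e_{1} e_{3})^2 + (-\frac{972}{1555})^2*(e_{1} e_{4})^2 + (-\frac{1728}{1555})^2*(e_{2} e_{3})^2 + (-\frac{432}{311})^2*(e_{2} e_{4})^2 + (-\frac{20637}{7775})^2*(e_{3} e_{4})^2 = \frac{15116544}{60450625}*(+1) + \frac{944784}{2418025}*(+1) + \frac{2985984}{2418025}*(+1) + \frac{186624}{96721}*(+1) + \frac{425885769}{60450625}*(-1) = -\frac{81}{25} (each basis 2-blade squares to minus the product of its generators' squares); cross terms between blades sharing an index anticommute and cancel; the commuting (index-disjoint) pairs give grade-4 terms 2*c*c'*(blade product), which cancel blade by blade — e_{1} e_{2} e_{3} e_{4}: -\frac{3359232}{2418025} + \frac{3359232}{2418025} = 0 — confirming B is simple. So B^2 = -\frac{81}{25}.
Answer: rotation, certificate B^2 = -\frac{81}{25}. B^2 = -\frac{81}{25} is basis-independent, so its sign is the whole story.


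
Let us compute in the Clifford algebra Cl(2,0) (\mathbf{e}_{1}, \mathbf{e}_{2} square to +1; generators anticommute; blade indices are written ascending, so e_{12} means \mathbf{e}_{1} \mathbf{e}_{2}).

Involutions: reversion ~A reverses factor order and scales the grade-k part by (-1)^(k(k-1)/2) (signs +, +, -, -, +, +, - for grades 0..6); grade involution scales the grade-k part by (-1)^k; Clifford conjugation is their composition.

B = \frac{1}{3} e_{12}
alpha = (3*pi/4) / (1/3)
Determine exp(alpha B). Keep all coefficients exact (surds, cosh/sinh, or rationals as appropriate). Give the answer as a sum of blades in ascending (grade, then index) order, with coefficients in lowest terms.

B^2 = (\frac{1}{3})^2*(e_{12})^2 = \frac{1}{9}*(-1) = -\frac{1}{9} (a basis 2-blade squares to minus the product of its generators' squares).
B^2 = -\frac{1}{9} — the series telescopes trigonometrically here: l = \frac{1}{3}, alpha*l = \frac{3 \pi}{4}, so exp(alpha B) = cos(\frac{3 \pi}{4}) + (sin(\frac{3 \pi}{4})/(\frac{1}{3}))*B = - \frac{\sqrt{2}}{2} + (\frac{3 \sqrt{2}}{2})*B.
Answer: - \frac{\sqrt{2}}{2} + \frac{\sqrt{2}}{2} e_{12}


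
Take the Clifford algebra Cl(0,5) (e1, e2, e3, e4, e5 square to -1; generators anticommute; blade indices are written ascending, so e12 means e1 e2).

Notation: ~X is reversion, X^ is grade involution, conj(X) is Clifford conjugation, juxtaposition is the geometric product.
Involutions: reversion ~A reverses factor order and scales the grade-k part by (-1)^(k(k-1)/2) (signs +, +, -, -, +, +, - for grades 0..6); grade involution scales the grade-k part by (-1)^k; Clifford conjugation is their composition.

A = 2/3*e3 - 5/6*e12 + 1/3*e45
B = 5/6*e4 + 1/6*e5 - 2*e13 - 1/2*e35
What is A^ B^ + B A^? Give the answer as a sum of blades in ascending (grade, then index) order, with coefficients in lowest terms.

first term: 4/3*e1 + 1/18*e4 - 11/18*e5 + 5/3*e23 + 13/18*e34 + 1/9*e35 + 25/36*e124 + 5/36*e125 + 5/12*e1235 - 2/3*e1345
second term: -4/3*e1 + 1/18*e4 + 1/18*e5 - 5/3*e23 + 7/18*e34 + 1/9*e35 - 25/36*e124 - 5/36*e125 + 5/12*e1235 - 2/3*e1345
Answer: 1/9*e4 - 5/9*e5 + 10/9*e34 + 2/9*e35 + 5/6*e1235 - 4/3*e1345


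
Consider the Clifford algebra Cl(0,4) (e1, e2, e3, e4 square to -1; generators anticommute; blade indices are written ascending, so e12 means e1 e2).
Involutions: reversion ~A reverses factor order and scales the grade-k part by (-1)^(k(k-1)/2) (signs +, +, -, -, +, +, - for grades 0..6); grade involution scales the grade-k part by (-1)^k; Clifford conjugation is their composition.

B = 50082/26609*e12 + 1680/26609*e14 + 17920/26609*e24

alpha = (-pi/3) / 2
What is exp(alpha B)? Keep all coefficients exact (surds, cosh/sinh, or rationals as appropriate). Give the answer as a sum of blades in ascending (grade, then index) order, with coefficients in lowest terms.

B^2 term by term: the squares give (50082/26609)^2*(e12)^2 + (1680/26609)^2*(e14)^2 + (17920/26609)^2*(e24)^2 = 2508206724/708038881*(-1) + 2822400/708038881*(-1) + 321126400/708038881*(-1) = -4 (each basis 2-blade squares to minus the product of its generators' squares); cross terms between blades sharing an index anticommute and cancel. So B^2 = -4.
B^2 = -4 — a negative square means the series sums to a rotation: l = 2, alpha*l = -pi/3, so exp(alpha B) = cos(-pi/3) + (sin(-pi/3)/2)*B = 1/2 + (-sqrt(3)/4)*B.
Answer: 1/2 - 25041*sqrt(3)/53218*e12 - 420*sqrt(3)/26609*e14 - 4480*sqrt(3)/26609*e24


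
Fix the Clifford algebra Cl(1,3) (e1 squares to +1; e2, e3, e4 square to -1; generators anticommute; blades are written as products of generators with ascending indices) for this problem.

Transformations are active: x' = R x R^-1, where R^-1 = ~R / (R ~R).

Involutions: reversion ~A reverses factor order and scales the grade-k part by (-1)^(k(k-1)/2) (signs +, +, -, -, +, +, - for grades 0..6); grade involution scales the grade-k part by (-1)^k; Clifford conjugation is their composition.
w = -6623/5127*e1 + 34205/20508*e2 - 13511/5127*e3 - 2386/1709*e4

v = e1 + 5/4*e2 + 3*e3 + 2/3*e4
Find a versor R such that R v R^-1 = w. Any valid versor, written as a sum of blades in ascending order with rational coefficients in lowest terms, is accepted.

Key observation: q(v) = q(w) = -1441/144 (sandwiches preserve the norm), so R = v + w = -1496/5127*e1 + 14960/5127*e2 + 1870/5127*e3 - 3740/5127*e4 works whenever it is invertible — the component of v along it is kept and (v - w)/2 reverses, sending v to w.
Answer: -1496/5127*e1 + 14960/5127*e2 + 1870/5127*e3 - 3740/5127*e4


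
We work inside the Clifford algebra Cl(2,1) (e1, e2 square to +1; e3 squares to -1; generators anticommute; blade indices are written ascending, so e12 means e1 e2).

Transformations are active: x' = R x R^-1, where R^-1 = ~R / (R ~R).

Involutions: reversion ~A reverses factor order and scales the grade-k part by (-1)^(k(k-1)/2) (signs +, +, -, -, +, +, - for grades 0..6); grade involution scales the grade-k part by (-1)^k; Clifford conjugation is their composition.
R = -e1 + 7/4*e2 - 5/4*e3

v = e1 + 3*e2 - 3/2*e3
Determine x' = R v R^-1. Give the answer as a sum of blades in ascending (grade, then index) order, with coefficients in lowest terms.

~R = -e1 + 7/4*e2 - 5/4*e3, and R ~R = 5/2, so R^-1 = ~R / (5/2).
R v = 19/8 - 19/4*e12 + 11/4*e13 + 9/8*e23
Answer: -29/10*e1 + 13/40*e2 - 7/8*e3


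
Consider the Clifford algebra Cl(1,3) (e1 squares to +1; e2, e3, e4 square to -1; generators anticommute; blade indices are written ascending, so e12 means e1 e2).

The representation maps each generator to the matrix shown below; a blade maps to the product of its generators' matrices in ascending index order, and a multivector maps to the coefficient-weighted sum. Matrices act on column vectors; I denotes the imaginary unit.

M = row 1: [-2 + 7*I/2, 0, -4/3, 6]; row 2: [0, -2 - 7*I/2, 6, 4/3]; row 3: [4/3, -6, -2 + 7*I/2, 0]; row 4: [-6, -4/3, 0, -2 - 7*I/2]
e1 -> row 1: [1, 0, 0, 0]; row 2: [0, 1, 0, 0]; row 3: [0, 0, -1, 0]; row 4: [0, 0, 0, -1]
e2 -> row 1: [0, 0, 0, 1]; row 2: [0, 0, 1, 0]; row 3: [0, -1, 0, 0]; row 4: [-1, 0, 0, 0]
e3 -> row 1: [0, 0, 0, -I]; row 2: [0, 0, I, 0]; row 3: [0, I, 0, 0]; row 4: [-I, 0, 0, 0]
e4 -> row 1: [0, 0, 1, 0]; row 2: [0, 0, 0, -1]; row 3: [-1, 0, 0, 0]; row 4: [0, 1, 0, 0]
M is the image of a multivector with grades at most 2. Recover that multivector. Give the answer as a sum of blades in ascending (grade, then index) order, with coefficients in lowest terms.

Method: the blade images are trace-orthogonal — tr(rho(e_A) rho(e_B)^-1) = 4 if A = B and 0 otherwise — and rho(e_A)^-1 = (e_A)^2 * rho(e_A) with (e_A)^2 = +1 or -1, so the coefficient of e_A in the preimage is (e_A)^2 * tr(M rho(e_A))/4.
Nonzero projections over blades of grade <= 2: 1: (1)^2 = +1, tr(M 1) = -8, coefficient -2; e2: (e2)^2 = -1, tr(M rho(e2)) = -24, coefficient 6; e4: (e4)^2 = -1, tr(M rho(e4)) = 16/3, coefficient -4/3; e23: (e23)^2 = -1, tr(M rho(e23)) = 14, coefficient -7/2. Every other blade of grade <= 2 projects to 0.
Answer: -2 + 6*e2 - 4/3*e4 - 7/2*e23


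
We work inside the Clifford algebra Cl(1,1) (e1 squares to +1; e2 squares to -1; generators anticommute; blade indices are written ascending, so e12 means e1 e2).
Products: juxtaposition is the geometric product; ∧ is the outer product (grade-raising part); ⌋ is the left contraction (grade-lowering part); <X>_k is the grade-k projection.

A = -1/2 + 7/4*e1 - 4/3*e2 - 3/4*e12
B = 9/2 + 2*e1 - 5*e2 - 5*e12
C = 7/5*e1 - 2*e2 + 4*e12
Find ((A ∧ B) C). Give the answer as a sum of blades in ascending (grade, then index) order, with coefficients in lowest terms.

step 1: -9/4 + 55/8*e1 - 7/2*e2 - 167/24*e12
step 2: -605/24 - 466/15*e1 + 5009/120*e2 - 357/20*e12
Answer: -605/24 - 466/15*e1 + 5009/120*e2 - 357/20*e12


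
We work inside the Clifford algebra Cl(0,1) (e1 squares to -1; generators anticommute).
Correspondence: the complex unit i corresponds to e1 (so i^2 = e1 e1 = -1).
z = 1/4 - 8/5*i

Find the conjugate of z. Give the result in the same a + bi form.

In blades: z = 1/4 - 8/5*e1.
Conjugation here is Clifford conjugation: the scalar is fixed and the grade-1 and grade-2 blades all flip sign, giving 1/4 + 8/5*e1; translating back:
Answer: 1/4 + 8/5*i


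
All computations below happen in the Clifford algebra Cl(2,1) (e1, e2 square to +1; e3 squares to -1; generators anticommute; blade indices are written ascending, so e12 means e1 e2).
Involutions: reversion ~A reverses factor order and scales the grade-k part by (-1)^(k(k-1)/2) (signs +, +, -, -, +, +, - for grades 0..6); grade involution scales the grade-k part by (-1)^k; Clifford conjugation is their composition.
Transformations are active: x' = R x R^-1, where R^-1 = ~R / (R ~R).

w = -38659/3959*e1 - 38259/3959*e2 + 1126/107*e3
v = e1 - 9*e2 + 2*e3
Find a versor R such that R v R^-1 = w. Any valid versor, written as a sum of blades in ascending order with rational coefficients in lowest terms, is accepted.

The midline construction: v and w both square to 78, so reflecting in their sum -34700/3959*e1 - 73890/3959*e2 + 1340/107*e3 exchanges them.
Answer: -34700/3959*e1 - 73890/3959*e2 + 1340/107*e3


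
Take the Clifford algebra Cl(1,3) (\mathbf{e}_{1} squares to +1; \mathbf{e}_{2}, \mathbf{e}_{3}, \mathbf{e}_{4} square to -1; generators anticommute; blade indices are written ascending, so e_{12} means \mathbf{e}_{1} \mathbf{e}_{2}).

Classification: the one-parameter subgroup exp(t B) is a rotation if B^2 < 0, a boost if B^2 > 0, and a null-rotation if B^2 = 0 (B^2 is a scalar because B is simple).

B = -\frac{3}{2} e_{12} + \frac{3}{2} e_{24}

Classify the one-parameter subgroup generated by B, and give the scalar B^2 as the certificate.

B^2 term by term: the squares give (-\frac{3}{2})^2*(e_{12})^2 + (\frac{3}{2})^2*(e_{24})^2 = \frac{9}{4}*(+1) + \frac{9}{4}*(-1) = 0 (each basis 2-blade squares to minus the product of its generators' squares); cross terms between blades sharing an index anticommute and cancel. So B^2 = 0.
Answer: null-rotation, certificate B^2 = 0. Why this suffices: the scalar 0 survives any versor conjugation, so its sign alone determines the class however B is presented.


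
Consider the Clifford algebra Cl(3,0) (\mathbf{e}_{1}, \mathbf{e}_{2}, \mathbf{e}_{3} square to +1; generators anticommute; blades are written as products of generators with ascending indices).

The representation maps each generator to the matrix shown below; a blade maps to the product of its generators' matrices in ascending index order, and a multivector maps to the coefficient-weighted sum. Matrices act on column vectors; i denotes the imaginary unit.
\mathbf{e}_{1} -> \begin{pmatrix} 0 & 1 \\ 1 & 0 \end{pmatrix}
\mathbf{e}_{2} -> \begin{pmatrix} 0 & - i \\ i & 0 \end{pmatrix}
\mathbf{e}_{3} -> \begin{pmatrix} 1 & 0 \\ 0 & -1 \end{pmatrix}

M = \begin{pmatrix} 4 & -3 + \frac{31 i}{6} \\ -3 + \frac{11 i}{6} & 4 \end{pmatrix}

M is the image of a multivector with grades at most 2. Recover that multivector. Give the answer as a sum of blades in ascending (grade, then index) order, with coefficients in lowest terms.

Method: 1, rho(e_{1}), rho(e_{2}), rho(e_{3}) form a trace-orthogonal basis of the 2x2 complex matrices (tr(X Y) = 2 if X = Y, else 0), so M = m0*1 + m1*rho(e_{1}) + m2*rho(e_{2}) + m3*rho(e_{3}) with m0 = tr(M)/2 = 4, m1 = tr(M rho(e_{1}))/2 = -3 + \frac{7 i}{2}, m2 = tr(M rho(e_{2}))/2 = - \frac{5}{3}, m3 = tr(M rho(e_{3}))/2 = 0.
Multiplying table entries, the bivector images are rho(e_{1} e_{2}) = i*rho(e_{3}), rho(e_{1} e_{3}) = -i*rho(e_{2}), rho(e_{2} e_{3}) = i*rho(e_{1}); with real blade coefficients the real parts of m0..m3 are the coefficients of 1, e_{1}, e_{2}, e_{3} and the imaginary parts give the bivectors (e_{2} e_{3}: Im m1, e_{1} e_{3}: -Im m2, e_{1} e_{2}: Im m3).
Answer: 4 - 3 e_{1} - \frac{5}{3} e_{2} + \frac{7}{2} e_{2} e_{3}


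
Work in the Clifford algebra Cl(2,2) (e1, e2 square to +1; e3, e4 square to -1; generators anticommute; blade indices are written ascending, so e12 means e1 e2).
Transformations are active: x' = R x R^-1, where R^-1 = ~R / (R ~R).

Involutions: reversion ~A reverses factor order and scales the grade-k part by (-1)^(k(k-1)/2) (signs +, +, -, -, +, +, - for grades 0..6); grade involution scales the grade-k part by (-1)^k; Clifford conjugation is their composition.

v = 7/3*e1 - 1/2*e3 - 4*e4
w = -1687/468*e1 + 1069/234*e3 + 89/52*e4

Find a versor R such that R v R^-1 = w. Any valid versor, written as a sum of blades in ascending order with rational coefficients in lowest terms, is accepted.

Sketch: the shared square -389/36 makes R = v + w = -595/468*e1 + 476/117*e3 - 119/52*e4 the natural versor; its sandwich fixes that direction, negates (v - w)/2, and sends v to w.
Answer: -595/468*e1 + 476/117*e3 - 119/52*e4


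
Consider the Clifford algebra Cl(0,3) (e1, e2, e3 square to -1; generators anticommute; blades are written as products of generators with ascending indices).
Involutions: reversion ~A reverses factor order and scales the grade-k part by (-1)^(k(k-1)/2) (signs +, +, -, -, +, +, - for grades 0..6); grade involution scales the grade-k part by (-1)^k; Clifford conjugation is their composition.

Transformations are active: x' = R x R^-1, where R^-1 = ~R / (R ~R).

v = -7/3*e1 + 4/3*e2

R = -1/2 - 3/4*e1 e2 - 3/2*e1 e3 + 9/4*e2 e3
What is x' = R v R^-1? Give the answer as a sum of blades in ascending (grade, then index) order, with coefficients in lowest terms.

~R = -1/2 + 3/4*e1 e2 + 3/2*e1 e3 - 9/4*e2 e3, and R ~R = 65/8, so R^-1 = ~R / (65/8).
R v = 13/6*e1 + 13/12*e2 + 13/2*e3 - 13/4*e1 e2 e3
Answer: 4/15*e1 - 8/3*e2 - 1/5*e3


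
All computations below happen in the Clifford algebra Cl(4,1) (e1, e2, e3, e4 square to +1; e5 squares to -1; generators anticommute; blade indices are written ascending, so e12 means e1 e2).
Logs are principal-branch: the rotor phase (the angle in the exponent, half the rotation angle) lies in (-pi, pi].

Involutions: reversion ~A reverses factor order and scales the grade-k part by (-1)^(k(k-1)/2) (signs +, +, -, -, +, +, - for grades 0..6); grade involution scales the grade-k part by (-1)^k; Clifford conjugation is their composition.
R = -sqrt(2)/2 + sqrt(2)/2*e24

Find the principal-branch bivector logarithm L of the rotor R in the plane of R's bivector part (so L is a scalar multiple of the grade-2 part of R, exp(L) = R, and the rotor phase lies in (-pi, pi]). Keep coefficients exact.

The scalar part of R is -sqrt(2)/2, which fixes the principal-branch rotor phase; the unit plane is then the bivector part divided by the sine of that phase, and L is that plane scaled by the phase.
Concretely: cos(phase) = -sqrt(2)/2 gives phase = ±3*pi/4, and since phase/sin(phase) is even the sign is immaterial: L = (phase/sin(phase)) * <R>_2 = (3*sqrt(2)*pi/4) * <R>_2.
Answer: 3*pi/4*e24


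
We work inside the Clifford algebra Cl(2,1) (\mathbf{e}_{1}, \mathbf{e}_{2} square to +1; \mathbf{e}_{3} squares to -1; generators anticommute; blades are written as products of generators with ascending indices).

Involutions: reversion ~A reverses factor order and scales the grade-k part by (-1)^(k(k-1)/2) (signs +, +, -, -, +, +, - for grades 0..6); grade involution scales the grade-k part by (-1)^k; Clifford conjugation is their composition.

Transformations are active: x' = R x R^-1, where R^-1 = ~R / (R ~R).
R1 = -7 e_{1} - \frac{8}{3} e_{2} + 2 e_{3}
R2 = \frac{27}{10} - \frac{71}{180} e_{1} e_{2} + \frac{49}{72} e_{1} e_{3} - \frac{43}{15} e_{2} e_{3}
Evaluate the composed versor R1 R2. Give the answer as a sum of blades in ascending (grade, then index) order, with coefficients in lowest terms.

Distribute over the terms of R1 (each basis-blade product reordered to ascending indices, repeated generators contracted through their squares):
(-7 e_{1}) R2 = -\frac{189}{10} e_{1} + \frac{497}{180} e_{2} - \frac{343}{72} e_{3} + \frac{301}{15} e_{1} e_{2} e_{3}
(-\frac{8}{3} e_{2}) R2 = -\frac{142}{135} e_{1} - \frac{36}{5} e_{2} + \frac{344}{45} e_{3} + \frac{49}{27} e_{1} e_{2} e_{3}
(2 e_{3}) R2 = \frac{49}{36} e_{1} - \frac{86}{15} e_{2} + \frac{27}{5} e_{3} - \frac{71}{90} e_{1} e_{2} e_{3}
Summing the partial products and collecting blades:
Answer: -\frac{10039}{540} e_{1} - \frac{1831}{180} e_{2} + \frac{2981}{360} e_{3} + \frac{1139}{54} e_{1} e_{2} e_{3}


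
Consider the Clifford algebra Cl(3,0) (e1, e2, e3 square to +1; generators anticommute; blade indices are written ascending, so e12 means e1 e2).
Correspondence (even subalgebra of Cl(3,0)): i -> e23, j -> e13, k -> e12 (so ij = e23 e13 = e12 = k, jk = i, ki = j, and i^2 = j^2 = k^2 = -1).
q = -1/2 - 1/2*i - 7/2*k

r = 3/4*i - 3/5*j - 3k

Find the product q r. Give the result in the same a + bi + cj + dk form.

In blades: q = -1/2 - 7/2*e12 - 1/2*e23, r = -3*e12 - 3/5*e13 + 3/4*e23.
Distribute q over r term by term (generator squares from the signature, products reordered to ascending indices): (-1/2)*r = 3/2*e12 + 3/10*e13 - 3/8*e23; (-7/2*e12)*r = -21/2 - 21/8*e13 - 21/10*e23; (-1/2*e23)*r = 3/8 + 3/10*e12 - 3/2*e13.
Sum: -81/8 + 9/5*e12 - 153/40*e13 - 99/40*e23; translating back through the correspondence:
Answer: -81/8 - 99/40*i - 153/40*j + 9/5*k


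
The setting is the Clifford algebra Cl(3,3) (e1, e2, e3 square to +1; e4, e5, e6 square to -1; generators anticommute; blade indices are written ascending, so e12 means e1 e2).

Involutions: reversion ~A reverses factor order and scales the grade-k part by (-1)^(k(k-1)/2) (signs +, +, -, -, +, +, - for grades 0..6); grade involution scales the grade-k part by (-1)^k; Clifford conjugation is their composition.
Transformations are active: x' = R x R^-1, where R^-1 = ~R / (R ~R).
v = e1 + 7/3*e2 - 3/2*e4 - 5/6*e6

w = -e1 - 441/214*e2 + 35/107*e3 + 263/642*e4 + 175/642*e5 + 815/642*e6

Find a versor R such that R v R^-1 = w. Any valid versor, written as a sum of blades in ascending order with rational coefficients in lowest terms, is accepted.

Here q(v) = q(w) = 7/2; the classical choice R = v + w = 175/642*e2 + 35/107*e3 - 350/321*e4 + 175/642*e5 + 140/321*e6 then realises v -> w under the sandwich.
Answer: 175/642*e2 + 35/107*e3 - 350/321*e4 + 175/642*e5 + 140/321*e6


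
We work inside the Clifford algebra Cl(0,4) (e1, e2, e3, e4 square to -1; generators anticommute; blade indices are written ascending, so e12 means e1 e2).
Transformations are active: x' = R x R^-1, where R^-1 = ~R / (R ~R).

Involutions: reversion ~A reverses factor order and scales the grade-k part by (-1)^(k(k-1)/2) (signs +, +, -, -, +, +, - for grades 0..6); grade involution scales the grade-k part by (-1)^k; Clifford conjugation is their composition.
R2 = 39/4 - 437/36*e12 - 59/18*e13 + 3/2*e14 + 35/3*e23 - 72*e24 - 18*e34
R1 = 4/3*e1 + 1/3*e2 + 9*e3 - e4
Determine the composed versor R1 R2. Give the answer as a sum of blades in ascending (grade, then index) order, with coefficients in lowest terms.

Distribute over the terms of R1 (each basis-blade product reordered to ascending indices, repeated generators contracted through their squares):
(4/3*e1) R2 = 13*e1 + 437/27*e2 + 118/27*e3 - 2*e4 + 140/9*e123 - 96*e124 - 24*e134
(1/3*e2) R2 = -437/108*e1 + 13/4*e2 - 35/9*e3 + 24*e4 + 59/54*e123 - 1/2*e124 - 6*e234
(9*e3) R2 = -59/2*e1 + 105*e2 + 351/4*e3 + 162*e4 - 437/4*e123 - 27/2*e134 + 648*e234
(-e4) R2 = -3/2*e1 + 72*e2 + 18*e3 - 39/4*e4 + 437/36*e124 + 59/18*e134 - 35/3*e234
Summing the partial products and collecting blades:
Answer: -2381/108*e1 + 21215/108*e2 + 11473/108*e3 + 697/4*e4 - 10001/108*e123 - 3037/36*e124 - 308/9*e134 + 1891/3*e234


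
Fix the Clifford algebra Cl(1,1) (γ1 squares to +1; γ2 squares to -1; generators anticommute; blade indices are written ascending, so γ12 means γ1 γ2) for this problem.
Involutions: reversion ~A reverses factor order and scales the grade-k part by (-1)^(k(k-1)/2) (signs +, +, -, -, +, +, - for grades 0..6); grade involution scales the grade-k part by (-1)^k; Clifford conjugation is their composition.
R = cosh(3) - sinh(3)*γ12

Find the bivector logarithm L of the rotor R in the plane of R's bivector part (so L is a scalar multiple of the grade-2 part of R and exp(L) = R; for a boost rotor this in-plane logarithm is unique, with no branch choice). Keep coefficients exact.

The scalar part of R is cosh(3), so cosh pins the rapidity up to sign — the sign comes from the bivector part; dividing that part by sinh of the rapidity yields the plane, and the in-plane L = rapidity * plane is unique because the two sign choices cancel.
Concretely: cosh(rapidity) = cosh(3) gives rapidity = ±3, and since rapidity/sinh(rapidity) is even the sign is immaterial: L = (rapidity/sinh(rapidity)) * <R>_2 = (3/sinh(3)) * <R>_2.
Answer: -3*γ12
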